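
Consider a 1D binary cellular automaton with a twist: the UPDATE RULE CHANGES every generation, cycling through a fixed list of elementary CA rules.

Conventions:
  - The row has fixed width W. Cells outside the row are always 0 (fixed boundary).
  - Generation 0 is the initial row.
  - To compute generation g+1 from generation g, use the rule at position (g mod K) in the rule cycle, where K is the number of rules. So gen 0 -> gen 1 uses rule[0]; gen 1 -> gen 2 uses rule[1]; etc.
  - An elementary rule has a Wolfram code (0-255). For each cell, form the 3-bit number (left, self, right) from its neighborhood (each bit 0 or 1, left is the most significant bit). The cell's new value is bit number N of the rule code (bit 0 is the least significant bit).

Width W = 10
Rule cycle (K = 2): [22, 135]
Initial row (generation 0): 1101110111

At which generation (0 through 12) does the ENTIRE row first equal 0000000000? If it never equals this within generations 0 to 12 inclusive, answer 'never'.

Answer: 1

Derivation:
Gen 0: 1101110111
Gen 1 (rule 22): 0000000000
Gen 2 (rule 135): 1111111111
Gen 3 (rule 22): 0000000000
Gen 4 (rule 135): 1111111111
Gen 5 (rule 22): 0000000000
Gen 6 (rule 135): 1111111111
Gen 7 (rule 22): 0000000000
Gen 8 (rule 135): 1111111111
Gen 9 (rule 22): 0000000000
Gen 10 (rule 135): 1111111111
Gen 11 (rule 22): 0000000000
Gen 12 (rule 135): 1111111111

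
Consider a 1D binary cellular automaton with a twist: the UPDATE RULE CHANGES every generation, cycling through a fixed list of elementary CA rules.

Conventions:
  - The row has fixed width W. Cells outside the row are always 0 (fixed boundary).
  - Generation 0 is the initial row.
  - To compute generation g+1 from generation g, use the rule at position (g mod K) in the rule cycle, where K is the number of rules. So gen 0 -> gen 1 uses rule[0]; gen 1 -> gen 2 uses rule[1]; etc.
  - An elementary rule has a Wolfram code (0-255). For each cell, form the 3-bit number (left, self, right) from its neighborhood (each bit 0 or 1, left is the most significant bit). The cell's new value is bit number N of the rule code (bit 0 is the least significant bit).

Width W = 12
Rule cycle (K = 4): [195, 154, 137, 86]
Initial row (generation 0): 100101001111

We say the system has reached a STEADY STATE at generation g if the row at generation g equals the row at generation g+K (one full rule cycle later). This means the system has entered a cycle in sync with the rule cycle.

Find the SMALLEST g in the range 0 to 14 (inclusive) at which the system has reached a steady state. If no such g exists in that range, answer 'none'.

Gen 0: 100101001111
Gen 1 (rule 195): 001000010111
Gen 2 (rule 154): 010100100110
Gen 3 (rule 137): 000000000100
Gen 4 (rule 86): 000000001110
Gen 5 (rule 195): 111111110110
Gen 6 (rule 154): 111111100101
Gen 7 (rule 137): 111111000000
Gen 8 (rule 86): 000001100000
Gen 9 (rule 195): 111110101111
Gen 10 (rule 154): 111100001110
Gen 11 (rule 137): 111001101100
Gen 12 (rule 86): 001110100110
Gen 13 (rule 195): 110110001010
Gen 14 (rule 154): 100101010001
Gen 15 (rule 137): 000000000100
Gen 16 (rule 86): 000000001110
Gen 17 (rule 195): 111111110110
Gen 18 (rule 154): 111111100101

Answer: none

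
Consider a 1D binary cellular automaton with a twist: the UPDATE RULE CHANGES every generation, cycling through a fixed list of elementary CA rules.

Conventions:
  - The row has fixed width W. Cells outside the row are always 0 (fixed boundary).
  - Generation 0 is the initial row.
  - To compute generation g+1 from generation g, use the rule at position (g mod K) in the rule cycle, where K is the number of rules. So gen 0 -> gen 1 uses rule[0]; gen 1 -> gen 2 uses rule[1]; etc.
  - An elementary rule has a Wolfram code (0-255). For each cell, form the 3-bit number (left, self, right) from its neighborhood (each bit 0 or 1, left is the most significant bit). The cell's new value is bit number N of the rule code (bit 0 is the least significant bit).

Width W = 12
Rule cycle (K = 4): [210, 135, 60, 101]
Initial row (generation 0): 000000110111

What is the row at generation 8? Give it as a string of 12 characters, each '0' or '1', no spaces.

Gen 0: 000000110111
Gen 1 (rule 210): 000001010011
Gen 2 (rule 135): 111111010100
Gen 3 (rule 60): 100000111110
Gen 4 (rule 101): 101110000010
Gen 5 (rule 210): 000111000101
Gen 6 (rule 135): 111010011101
Gen 7 (rule 60): 100111010011
Gen 8 (rule 101): 100001110001

Answer: 100001110001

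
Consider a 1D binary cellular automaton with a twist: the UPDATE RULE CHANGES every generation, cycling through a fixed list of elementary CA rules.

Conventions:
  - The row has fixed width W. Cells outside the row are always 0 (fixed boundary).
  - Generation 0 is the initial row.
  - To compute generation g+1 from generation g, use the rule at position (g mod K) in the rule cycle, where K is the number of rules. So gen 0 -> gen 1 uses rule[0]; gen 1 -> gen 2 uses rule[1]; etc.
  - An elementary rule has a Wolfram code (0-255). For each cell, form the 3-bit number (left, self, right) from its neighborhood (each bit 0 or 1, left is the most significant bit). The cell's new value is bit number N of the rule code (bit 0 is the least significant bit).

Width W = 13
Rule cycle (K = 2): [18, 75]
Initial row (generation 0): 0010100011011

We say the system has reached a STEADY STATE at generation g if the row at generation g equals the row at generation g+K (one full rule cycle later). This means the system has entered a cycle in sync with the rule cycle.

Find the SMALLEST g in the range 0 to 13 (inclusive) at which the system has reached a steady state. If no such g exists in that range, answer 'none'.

Gen 0: 0010100011011
Gen 1 (rule 18): 0100010100000
Gen 2 (rule 75): 1001100001111
Gen 3 (rule 18): 0110010010000
Gen 4 (rule 75): 1110100100111
Gen 5 (rule 18): 0000011011000
Gen 6 (rule 75): 1111111011011
Gen 7 (rule 18): 0000000000000
Gen 8 (rule 75): 1111111111111
Gen 9 (rule 18): 0000000000000
Gen 10 (rule 75): 1111111111111
Gen 11 (rule 18): 0000000000000
Gen 12 (rule 75): 1111111111111
Gen 13 (rule 18): 0000000000000
Gen 14 (rule 75): 1111111111111
Gen 15 (rule 18): 0000000000000

Answer: 7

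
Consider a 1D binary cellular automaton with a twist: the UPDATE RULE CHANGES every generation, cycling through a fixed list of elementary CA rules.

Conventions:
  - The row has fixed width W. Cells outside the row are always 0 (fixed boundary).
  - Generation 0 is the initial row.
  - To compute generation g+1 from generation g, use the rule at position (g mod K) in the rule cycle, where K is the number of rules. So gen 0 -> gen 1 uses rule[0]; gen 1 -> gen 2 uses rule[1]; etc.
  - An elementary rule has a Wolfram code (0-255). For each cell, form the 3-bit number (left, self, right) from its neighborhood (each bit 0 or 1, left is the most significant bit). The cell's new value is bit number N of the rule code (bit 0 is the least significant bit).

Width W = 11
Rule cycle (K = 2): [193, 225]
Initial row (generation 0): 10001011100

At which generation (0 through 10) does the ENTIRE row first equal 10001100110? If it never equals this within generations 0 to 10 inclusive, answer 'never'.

Answer: 2

Derivation:
Gen 0: 10001011100
Gen 1 (rule 193): 00100001101
Gen 2 (rule 225): 10001100110
Gen 3 (rule 193): 00100100010
Gen 4 (rule 225): 10000001000
Gen 5 (rule 193): 00111100011
Gen 6 (rule 225): 10011101001
Gen 7 (rule 193): 00001100000
Gen 8 (rule 225): 11100101111
Gen 9 (rule 193): 01100000111
Gen 10 (rule 225): 00101110011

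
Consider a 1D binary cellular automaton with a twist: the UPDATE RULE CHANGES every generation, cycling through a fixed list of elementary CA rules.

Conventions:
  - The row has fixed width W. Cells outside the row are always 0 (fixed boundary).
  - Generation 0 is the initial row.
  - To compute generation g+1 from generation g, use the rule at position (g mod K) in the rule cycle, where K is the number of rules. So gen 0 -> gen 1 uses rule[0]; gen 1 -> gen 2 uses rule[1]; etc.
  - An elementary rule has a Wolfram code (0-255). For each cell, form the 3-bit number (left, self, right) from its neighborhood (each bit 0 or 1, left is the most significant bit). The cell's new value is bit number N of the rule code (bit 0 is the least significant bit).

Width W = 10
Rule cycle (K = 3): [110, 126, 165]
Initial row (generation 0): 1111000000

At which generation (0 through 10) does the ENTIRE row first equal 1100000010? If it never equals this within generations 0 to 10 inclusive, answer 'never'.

Gen 0: 1111000000
Gen 1 (rule 110): 1001000000
Gen 2 (rule 126): 1111100000
Gen 3 (rule 165): 0111001111
Gen 4 (rule 110): 1101011001
Gen 5 (rule 126): 1111111111
Gen 6 (rule 165): 0111111110
Gen 7 (rule 110): 1100000010
Gen 8 (rule 126): 1110000111
Gen 9 (rule 165): 0100110010
Gen 10 (rule 110): 1101110110

Answer: 7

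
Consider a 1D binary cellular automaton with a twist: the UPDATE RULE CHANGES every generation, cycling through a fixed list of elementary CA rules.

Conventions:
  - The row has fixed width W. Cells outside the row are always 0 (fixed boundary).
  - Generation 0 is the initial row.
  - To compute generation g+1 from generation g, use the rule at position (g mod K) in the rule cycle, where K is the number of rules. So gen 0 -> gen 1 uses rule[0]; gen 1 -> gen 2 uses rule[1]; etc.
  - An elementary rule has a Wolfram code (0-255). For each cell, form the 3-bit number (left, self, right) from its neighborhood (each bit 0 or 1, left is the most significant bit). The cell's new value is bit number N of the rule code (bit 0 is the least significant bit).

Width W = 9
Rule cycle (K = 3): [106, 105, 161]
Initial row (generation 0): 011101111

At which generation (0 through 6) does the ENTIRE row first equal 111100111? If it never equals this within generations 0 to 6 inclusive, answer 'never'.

Gen 0: 011101111
Gen 1 (rule 106): 110111001
Gen 2 (rule 105): 111101000
Gen 3 (rule 161): 011010011
Gen 4 (rule 106): 111100111
Gen 5 (rule 105): 100100101
Gen 6 (rule 161): 000000010

Answer: 4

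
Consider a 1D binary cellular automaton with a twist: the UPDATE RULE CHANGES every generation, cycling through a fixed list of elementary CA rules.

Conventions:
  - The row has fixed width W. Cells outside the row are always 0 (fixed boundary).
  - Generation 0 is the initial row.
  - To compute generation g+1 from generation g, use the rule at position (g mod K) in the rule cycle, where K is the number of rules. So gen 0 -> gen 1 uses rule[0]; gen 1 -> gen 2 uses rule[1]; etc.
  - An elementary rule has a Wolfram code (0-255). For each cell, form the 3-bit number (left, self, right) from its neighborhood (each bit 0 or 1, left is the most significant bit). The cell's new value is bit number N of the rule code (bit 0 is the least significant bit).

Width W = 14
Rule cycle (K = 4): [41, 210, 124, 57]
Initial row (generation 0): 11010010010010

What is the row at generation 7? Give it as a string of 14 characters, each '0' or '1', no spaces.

Answer: 00000111000000

Derivation:
Gen 0: 11010010010010
Gen 1 (rule 41): 10100000000000
Gen 2 (rule 210): 00010000000000
Gen 3 (rule 124): 00011000000000
Gen 4 (rule 57): 11010111111111
Gen 5 (rule 41): 10101100000000
Gen 6 (rule 210): 00000110000000
Gen 7 (rule 124): 00000111000000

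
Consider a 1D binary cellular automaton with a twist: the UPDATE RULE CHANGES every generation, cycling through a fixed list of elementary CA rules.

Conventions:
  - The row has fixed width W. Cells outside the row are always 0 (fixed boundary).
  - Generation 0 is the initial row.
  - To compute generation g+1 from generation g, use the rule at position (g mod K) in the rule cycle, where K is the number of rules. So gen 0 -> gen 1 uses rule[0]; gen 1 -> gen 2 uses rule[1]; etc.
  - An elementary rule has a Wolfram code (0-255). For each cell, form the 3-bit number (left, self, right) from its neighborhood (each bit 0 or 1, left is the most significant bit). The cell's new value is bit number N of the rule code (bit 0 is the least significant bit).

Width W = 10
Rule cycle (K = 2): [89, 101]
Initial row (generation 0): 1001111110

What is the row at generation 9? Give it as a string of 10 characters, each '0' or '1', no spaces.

Answer: 0100000101

Derivation:
Gen 0: 1001111110
Gen 1 (rule 89): 0101000011
Gen 2 (rule 101): 0111011001
Gen 3 (rule 89): 0101011100
Gen 4 (rule 101): 0111100101
Gen 5 (rule 89): 0100110000
Gen 6 (rule 101): 0100010111
Gen 7 (rule 89): 0011000101
Gen 8 (rule 101): 1001010111
Gen 9 (rule 89): 0100000101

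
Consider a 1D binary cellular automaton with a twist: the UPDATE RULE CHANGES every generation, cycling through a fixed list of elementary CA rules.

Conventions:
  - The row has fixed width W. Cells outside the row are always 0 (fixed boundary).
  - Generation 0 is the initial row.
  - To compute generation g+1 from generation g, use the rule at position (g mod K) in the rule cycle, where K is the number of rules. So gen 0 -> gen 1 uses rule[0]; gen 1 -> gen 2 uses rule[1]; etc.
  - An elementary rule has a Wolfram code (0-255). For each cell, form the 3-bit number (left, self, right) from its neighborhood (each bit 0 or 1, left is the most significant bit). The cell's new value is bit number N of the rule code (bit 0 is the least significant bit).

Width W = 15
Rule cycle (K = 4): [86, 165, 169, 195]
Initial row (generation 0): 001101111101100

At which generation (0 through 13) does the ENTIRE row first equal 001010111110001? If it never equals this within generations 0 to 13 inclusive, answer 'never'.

Gen 0: 001101111101100
Gen 1 (rule 86): 010100000100110
Gen 2 (rule 165): 011101110100000
Gen 3 (rule 169): 011011101001111
Gen 4 (rule 195): 101001100010111
Gen 5 (rule 86): 101110110110001
Gen 6 (rule 165): 110101001000101
Gen 7 (rule 169): 101010000010010
Gen 8 (rule 195): 000000111100100
Gen 9 (rule 86): 000001000111110
Gen 10 (rule 165): 111101010011100
Gen 11 (rule 169): 111010100011001
Gen 12 (rule 195): 011000001101010
Gen 13 (rule 86): 101100010101011

Answer: never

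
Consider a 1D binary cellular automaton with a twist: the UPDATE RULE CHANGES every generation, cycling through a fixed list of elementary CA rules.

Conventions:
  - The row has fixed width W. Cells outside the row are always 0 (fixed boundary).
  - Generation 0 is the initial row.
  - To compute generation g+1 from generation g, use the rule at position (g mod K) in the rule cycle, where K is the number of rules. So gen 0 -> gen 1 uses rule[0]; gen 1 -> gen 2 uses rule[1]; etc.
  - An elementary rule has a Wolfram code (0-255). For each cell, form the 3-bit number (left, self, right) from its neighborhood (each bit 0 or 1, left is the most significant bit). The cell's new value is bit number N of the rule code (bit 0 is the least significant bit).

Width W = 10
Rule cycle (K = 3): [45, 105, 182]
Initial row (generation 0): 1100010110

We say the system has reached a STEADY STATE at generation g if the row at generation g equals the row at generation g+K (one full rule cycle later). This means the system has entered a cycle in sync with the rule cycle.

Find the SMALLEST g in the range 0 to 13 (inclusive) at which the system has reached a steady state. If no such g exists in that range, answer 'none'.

Gen 0: 1100010110
Gen 1 (rule 45): 1001011100
Gen 2 (rule 105): 0000110101
Gen 3 (rule 182): 0001001111
Gen 4 (rule 45): 1101001000
Gen 5 (rule 105): 1110000011
Gen 6 (rule 182): 0101000100
Gen 7 (rule 45): 0111010101
Gen 8 (rule 105): 0101101010
Gen 9 (rule 182): 1110011111
Gen 10 (rule 45): 1000010000
Gen 11 (rule 105): 0011000111
Gen 12 (rule 182): 0100101010
Gen 13 (rule 45): 0100111110
Gen 14 (rule 105): 0000100010
Gen 15 (rule 182): 0001110111
Gen 16 (rule 45): 1101001100

Answer: none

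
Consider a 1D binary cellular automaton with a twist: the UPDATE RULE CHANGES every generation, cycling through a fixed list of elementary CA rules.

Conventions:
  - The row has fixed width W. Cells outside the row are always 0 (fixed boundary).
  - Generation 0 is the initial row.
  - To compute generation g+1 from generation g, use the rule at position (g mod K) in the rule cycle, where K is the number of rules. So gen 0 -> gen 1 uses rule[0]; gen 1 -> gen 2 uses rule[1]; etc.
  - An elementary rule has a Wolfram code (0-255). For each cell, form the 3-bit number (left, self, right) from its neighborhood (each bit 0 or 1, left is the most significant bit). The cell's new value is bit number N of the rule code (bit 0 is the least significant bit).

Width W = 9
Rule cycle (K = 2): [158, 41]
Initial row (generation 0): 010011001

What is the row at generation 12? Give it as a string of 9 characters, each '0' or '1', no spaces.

Answer: 100010001

Derivation:
Gen 0: 010011001
Gen 1 (rule 158): 111110111
Gen 2 (rule 41): 100001100
Gen 3 (rule 158): 110011010
Gen 4 (rule 41): 100010100
Gen 5 (rule 158): 110110110
Gen 6 (rule 41): 101101100
Gen 7 (rule 158): 101001010
Gen 8 (rule 41): 010000100
Gen 9 (rule 158): 111001110
Gen 10 (rule 41): 100001000
Gen 11 (rule 158): 110011100
Gen 12 (rule 41): 100010001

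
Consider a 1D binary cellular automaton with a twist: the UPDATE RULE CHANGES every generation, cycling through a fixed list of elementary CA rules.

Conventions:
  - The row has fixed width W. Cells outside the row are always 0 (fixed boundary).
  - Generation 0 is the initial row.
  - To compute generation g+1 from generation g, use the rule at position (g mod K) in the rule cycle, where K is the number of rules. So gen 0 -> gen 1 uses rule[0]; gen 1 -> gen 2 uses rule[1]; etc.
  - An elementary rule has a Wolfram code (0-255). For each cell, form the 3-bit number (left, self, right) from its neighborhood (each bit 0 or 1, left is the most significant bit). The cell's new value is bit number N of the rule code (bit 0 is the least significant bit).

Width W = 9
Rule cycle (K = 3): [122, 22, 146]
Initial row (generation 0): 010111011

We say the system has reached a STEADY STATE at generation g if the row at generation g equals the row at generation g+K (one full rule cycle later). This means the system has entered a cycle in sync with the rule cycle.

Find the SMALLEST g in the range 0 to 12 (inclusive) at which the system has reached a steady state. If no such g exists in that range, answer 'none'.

Gen 0: 010111011
Gen 1 (rule 122): 101101111
Gen 2 (rule 22): 100000000
Gen 3 (rule 146): 010000000
Gen 4 (rule 122): 101000000
Gen 5 (rule 22): 101100000
Gen 6 (rule 146): 000010000
Gen 7 (rule 122): 000101000
Gen 8 (rule 22): 001101100
Gen 9 (rule 146): 010000010
Gen 10 (rule 122): 101000101
Gen 11 (rule 22): 101101101
Gen 12 (rule 146): 000000000
Gen 13 (rule 122): 000000000
Gen 14 (rule 22): 000000000
Gen 15 (rule 146): 000000000

Answer: 12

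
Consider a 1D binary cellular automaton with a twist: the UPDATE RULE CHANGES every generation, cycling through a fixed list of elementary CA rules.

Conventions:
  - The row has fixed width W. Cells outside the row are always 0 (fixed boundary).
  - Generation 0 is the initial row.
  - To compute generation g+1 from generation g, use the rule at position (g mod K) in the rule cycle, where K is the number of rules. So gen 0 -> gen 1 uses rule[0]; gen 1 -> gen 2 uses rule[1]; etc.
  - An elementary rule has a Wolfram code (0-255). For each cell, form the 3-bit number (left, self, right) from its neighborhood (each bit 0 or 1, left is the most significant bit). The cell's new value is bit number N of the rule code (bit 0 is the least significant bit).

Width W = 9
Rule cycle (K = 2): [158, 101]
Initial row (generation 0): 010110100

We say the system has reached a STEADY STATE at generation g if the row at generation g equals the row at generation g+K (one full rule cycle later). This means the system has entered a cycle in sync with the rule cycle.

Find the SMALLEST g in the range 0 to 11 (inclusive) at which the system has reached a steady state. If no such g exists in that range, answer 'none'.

Answer: 8

Derivation:
Gen 0: 010110100
Gen 1 (rule 158): 110100110
Gen 2 (rule 101): 011100010
Gen 3 (rule 158): 111010111
Gen 4 (rule 101): 001111001
Gen 5 (rule 158): 011110111
Gen 6 (rule 101): 000011001
Gen 7 (rule 158): 000110111
Gen 8 (rule 101): 110011001
Gen 9 (rule 158): 101110111
Gen 10 (rule 101): 110011001
Gen 11 (rule 158): 101110111
Gen 12 (rule 101): 110011001
Gen 13 (rule 158): 101110111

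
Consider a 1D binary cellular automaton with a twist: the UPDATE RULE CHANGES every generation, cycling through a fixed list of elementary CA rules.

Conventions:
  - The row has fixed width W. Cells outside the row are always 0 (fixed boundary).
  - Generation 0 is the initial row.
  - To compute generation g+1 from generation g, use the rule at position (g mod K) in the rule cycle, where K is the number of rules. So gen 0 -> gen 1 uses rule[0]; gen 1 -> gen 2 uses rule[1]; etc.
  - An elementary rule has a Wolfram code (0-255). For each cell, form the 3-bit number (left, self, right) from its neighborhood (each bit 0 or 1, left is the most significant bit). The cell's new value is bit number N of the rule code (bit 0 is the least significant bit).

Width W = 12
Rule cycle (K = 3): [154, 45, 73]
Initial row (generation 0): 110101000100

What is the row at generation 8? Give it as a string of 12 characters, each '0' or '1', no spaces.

Gen 0: 110101000100
Gen 1 (rule 154): 100000101010
Gen 2 (rule 45): 101110111110
Gen 3 (rule 73): 001010100010
Gen 4 (rule 154): 010000010101
Gen 5 (rule 45): 010111011111
Gen 6 (rule 73): 000101010001
Gen 7 (rule 154): 001000001010
Gen 8 (rule 45): 101011101110

Answer: 101011101110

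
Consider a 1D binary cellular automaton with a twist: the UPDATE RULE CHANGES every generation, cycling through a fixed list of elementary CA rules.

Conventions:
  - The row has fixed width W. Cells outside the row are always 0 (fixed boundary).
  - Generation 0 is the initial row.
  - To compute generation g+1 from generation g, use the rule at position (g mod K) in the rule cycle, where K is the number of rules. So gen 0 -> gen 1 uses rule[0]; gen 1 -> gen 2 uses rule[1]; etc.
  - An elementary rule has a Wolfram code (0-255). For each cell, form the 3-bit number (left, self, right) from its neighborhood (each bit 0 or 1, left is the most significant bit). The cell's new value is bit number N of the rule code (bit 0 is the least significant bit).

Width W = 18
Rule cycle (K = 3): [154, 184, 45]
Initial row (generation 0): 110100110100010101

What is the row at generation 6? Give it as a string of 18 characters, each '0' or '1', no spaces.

Answer: 010110010101111111

Derivation:
Gen 0: 110100110100010101
Gen 1 (rule 154): 100011100010100000
Gen 2 (rule 184): 010011010001010000
Gen 3 (rule 45): 010010110101110111
Gen 4 (rule 154): 101100100001100110
Gen 5 (rule 184): 011010010001010101
Gen 6 (rule 45): 010110010101111111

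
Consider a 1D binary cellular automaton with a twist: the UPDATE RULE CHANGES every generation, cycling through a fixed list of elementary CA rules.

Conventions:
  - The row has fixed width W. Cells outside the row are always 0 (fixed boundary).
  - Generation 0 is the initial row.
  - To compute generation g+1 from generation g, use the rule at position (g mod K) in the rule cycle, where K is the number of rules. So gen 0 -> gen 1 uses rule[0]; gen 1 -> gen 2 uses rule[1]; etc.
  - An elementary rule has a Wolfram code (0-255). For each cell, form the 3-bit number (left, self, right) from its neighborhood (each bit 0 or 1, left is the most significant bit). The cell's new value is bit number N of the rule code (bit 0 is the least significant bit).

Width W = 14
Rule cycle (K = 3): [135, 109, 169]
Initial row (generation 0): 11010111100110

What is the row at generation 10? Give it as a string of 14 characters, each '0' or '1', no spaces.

Answer: 11010101110100

Derivation:
Gen 0: 11010111100110
Gen 1 (rule 135): 00010011001000
Gen 2 (rule 109): 11010011001011
Gen 3 (rule 169): 10100010000110
Gen 4 (rule 135): 10101110111000
Gen 5 (rule 109): 11111011101011
Gen 6 (rule 169): 11110111010110
Gen 7 (rule 135): 01100010010000
Gen 8 (rule 109): 01101010010111
Gen 9 (rule 169): 01010100001110
Gen 10 (rule 135): 11010101110100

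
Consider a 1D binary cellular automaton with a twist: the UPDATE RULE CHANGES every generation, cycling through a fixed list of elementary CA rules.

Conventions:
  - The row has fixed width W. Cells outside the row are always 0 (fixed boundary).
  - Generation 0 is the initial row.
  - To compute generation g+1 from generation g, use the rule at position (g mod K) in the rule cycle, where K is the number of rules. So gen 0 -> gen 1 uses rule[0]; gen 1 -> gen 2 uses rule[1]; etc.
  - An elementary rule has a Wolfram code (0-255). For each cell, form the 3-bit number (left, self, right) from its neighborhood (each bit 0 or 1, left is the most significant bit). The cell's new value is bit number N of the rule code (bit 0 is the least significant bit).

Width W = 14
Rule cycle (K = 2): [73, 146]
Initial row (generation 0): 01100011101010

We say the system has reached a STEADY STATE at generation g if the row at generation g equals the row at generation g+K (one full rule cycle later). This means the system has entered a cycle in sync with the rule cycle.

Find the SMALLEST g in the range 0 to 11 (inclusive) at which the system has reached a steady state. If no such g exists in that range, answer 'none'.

Answer: none

Derivation:
Gen 0: 01100011101010
Gen 1 (rule 73): 01101010100000
Gen 2 (rule 146): 10000000010000
Gen 3 (rule 73): 00111111000111
Gen 4 (rule 146): 01011110101010
Gen 5 (rule 73): 00010010000000
Gen 6 (rule 146): 00101101000000
Gen 7 (rule 73): 10001100011111
Gen 8 (rule 146): 01010010101110
Gen 9 (rule 73): 00000000001010
Gen 10 (rule 146): 00000000010001
Gen 11 (rule 73): 11111111000100
Gen 12 (rule 146): 01111110101010
Gen 13 (rule 73): 01000010000000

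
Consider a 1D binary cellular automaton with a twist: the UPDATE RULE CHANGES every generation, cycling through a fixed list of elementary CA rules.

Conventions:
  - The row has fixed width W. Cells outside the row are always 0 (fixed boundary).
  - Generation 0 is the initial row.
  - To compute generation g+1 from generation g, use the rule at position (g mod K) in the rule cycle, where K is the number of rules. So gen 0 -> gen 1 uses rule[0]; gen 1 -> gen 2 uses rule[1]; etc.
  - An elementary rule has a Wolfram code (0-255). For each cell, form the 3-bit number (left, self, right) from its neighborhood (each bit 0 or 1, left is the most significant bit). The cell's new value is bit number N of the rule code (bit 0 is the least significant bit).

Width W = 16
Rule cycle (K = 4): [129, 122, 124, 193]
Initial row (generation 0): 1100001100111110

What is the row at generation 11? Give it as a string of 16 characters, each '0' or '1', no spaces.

Answer: 0101111100001001

Derivation:
Gen 0: 1100001100111110
Gen 1 (rule 129): 0001100000011100
Gen 2 (rule 122): 0011110000110110
Gen 3 (rule 124): 0010011000111111
Gen 4 (rule 193): 1000001010011111
Gen 5 (rule 129): 0011100000001110
Gen 6 (rule 122): 0110110000011011
Gen 7 (rule 124): 0111111000011111
Gen 8 (rule 193): 0011111011001111
Gen 9 (rule 129): 1001110000000110
Gen 10 (rule 122): 0111011000001111
Gen 11 (rule 124): 0101111100001001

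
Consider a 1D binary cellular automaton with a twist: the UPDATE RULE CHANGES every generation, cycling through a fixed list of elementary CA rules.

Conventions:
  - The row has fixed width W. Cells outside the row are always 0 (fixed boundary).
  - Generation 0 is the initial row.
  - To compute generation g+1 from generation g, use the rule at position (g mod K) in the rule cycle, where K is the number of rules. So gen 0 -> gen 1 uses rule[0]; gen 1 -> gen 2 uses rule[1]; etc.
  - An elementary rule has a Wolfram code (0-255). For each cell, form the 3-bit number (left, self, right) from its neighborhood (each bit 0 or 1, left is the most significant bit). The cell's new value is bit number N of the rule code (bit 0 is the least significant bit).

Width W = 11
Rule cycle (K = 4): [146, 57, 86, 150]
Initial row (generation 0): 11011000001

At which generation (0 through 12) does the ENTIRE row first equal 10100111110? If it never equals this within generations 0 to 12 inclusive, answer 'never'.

Answer: 12

Derivation:
Gen 0: 11011000001
Gen 1 (rule 146): 00000100010
Gen 2 (rule 57): 11110011001
Gen 3 (rule 86): 00011101111
Gen 4 (rule 150): 00101000110
Gen 5 (rule 146): 01000101001
Gen 6 (rule 57): 00110010100
Gen 7 (rule 86): 01011110110
Gen 8 (rule 150): 11001100001
Gen 9 (rule 146): 00110010010
Gen 10 (rule 57): 10101001001
Gen 11 (rule 86): 10101111111
Gen 12 (rule 150): 10100111110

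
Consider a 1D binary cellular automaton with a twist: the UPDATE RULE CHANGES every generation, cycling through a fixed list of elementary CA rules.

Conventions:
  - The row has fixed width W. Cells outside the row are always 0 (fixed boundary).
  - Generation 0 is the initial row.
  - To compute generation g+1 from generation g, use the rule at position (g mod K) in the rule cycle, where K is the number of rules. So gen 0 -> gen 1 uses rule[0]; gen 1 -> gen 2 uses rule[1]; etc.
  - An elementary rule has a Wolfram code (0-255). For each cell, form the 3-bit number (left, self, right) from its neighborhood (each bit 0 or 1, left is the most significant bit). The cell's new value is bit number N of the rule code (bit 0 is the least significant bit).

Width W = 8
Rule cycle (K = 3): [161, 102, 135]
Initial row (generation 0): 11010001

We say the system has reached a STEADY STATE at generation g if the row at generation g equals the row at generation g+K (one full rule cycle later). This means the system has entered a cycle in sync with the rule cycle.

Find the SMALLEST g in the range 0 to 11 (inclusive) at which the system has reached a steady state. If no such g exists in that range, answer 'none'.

Gen 0: 11010001
Gen 1 (rule 161): 00100100
Gen 2 (rule 102): 01101100
Gen 3 (rule 135): 10000001
Gen 4 (rule 161): 00111100
Gen 5 (rule 102): 01000100
Gen 6 (rule 135): 11011101
Gen 7 (rule 161): 00101010
Gen 8 (rule 102): 01111110
Gen 9 (rule 135): 10111100
Gen 10 (rule 161): 01011001
Gen 11 (rule 102): 11101011
Gen 12 (rule 135): 01001000
Gen 13 (rule 161): 00000011
Gen 14 (rule 102): 00000101

Answer: none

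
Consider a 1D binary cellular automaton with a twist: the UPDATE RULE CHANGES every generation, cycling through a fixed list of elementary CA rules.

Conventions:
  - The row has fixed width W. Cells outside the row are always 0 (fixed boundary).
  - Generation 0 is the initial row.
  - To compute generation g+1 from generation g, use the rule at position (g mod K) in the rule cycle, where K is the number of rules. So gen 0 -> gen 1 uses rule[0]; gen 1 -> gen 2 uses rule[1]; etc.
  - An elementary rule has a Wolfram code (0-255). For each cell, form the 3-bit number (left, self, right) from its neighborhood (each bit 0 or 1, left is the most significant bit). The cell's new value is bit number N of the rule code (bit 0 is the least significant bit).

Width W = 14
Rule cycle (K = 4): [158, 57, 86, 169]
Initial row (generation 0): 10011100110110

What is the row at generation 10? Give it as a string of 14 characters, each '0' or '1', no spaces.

Answer: 10101100010010

Derivation:
Gen 0: 10011100110110
Gen 1 (rule 158): 11111011100101
Gen 2 (rule 57): 10000110010010
Gen 3 (rule 86): 11001011111111
Gen 4 (rule 169): 10000111111110
Gen 5 (rule 158): 11001111111101
Gen 6 (rule 57): 10101000000010
Gen 7 (rule 86): 10101100000111
Gen 8 (rule 169): 01011001110110
Gen 9 (rule 158): 11010111100101
Gen 10 (rule 57): 10101100010010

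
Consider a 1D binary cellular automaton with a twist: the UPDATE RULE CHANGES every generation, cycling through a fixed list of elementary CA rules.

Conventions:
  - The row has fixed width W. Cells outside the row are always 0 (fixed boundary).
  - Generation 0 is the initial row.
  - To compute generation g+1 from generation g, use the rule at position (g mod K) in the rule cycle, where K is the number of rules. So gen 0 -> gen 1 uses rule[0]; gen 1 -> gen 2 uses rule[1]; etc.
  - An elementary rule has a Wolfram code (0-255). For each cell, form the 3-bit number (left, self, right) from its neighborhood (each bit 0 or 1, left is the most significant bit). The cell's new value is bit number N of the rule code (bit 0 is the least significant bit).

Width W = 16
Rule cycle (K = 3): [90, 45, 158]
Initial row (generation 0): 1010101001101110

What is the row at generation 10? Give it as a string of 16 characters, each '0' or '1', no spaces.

Answer: 1111111011001110

Derivation:
Gen 0: 1010101001101110
Gen 1 (rule 90): 0000000111101011
Gen 2 (rule 45): 1111110100011110
Gen 3 (rule 158): 1111100110111101
Gen 4 (rule 90): 1000111110100100
Gen 5 (rule 45): 1010100001100101
Gen 6 (rule 158): 1010110011011101
Gen 7 (rule 90): 0000111111010100
Gen 8 (rule 45): 1110100000111101
Gen 9 (rule 158): 1100110001111001
Gen 10 (rule 90): 1111111011001110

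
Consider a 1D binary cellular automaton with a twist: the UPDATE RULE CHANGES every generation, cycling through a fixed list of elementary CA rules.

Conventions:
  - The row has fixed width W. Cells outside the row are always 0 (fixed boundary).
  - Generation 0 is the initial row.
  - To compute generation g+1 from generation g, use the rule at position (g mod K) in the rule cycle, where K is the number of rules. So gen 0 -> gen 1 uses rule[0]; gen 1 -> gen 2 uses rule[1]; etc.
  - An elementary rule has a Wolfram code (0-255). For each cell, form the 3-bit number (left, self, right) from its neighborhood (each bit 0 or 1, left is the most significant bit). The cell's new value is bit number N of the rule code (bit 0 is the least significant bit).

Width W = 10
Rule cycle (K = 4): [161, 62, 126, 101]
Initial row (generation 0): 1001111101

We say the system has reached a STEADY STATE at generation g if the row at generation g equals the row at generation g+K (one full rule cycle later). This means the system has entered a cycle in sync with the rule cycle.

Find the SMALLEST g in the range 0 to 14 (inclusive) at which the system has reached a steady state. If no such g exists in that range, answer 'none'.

Answer: none

Derivation:
Gen 0: 1001111101
Gen 1 (rule 161): 0000111010
Gen 2 (rule 62): 0001100111
Gen 3 (rule 126): 0011111101
Gen 4 (rule 101): 1000000111
Gen 5 (rule 161): 0011110010
Gen 6 (rule 62): 0110001111
Gen 7 (rule 126): 1111011001
Gen 8 (rule 101): 0001101001
Gen 9 (rule 161): 1100010000
Gen 10 (rule 62): 1010111000
Gen 11 (rule 126): 1111101100
Gen 12 (rule 101): 0000110101
Gen 13 (rule 161): 1110001010
Gen 14 (rule 62): 1001011111
Gen 15 (rule 126): 1111110001
Gen 16 (rule 101): 0000010101
Gen 17 (rule 161): 1111001010
Gen 18 (rule 62): 1000111111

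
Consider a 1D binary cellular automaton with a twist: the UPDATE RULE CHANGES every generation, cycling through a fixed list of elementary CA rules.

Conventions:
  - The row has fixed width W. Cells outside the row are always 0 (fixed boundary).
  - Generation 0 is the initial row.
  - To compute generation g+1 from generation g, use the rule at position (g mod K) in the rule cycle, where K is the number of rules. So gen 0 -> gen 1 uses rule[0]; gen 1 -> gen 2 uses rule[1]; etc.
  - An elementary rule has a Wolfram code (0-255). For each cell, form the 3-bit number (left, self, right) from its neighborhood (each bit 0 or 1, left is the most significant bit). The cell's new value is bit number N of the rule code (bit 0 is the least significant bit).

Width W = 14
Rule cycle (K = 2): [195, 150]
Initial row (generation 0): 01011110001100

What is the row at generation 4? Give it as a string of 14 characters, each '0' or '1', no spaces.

Answer: 11100010110100

Derivation:
Gen 0: 01011110001100
Gen 1 (rule 195): 10001110110101
Gen 2 (rule 150): 11010100000101
Gen 3 (rule 195): 01000001111000
Gen 4 (rule 150): 11100010110100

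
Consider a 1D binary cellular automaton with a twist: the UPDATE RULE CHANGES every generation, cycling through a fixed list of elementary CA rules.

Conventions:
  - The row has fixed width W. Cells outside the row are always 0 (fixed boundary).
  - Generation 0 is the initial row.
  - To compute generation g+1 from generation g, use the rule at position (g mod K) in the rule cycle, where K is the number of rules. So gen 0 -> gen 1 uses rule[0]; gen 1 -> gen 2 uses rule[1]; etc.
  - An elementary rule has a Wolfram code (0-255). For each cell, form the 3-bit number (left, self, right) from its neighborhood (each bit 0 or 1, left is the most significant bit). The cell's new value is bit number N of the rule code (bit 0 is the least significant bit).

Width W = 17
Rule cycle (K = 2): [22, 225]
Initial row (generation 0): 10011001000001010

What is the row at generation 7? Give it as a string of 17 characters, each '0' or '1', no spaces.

Gen 0: 10011001000001010
Gen 1 (rule 22): 11100111100011011
Gen 2 (rule 225): 01100011101001101
Gen 3 (rule 22): 10010100001110001
Gen 4 (rule 225): 00001001100110100
Gen 5 (rule 22): 00011110011000110
Gen 6 (rule 225): 11001110001010010
Gen 7 (rule 22): 00110001011011111

Answer: 00110001011011111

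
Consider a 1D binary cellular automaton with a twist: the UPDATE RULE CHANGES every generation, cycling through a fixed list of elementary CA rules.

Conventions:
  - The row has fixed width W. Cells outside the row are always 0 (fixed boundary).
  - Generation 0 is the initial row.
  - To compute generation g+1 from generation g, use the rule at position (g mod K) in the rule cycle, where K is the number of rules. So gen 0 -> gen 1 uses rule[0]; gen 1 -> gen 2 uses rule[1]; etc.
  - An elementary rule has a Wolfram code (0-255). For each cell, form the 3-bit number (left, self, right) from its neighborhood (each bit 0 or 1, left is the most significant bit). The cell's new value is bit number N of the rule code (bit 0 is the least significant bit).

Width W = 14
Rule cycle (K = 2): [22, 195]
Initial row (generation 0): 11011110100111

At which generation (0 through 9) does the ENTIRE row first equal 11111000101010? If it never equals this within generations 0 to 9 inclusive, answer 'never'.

Answer: never

Derivation:
Gen 0: 11011110100111
Gen 1 (rule 22): 00000000111000
Gen 2 (rule 195): 11111111011011
Gen 3 (rule 22): 00000000000000
Gen 4 (rule 195): 11111111111111
Gen 5 (rule 22): 00000000000000
Gen 6 (rule 195): 11111111111111
Gen 7 (rule 22): 00000000000000
Gen 8 (rule 195): 11111111111111
Gen 9 (rule 22): 00000000000000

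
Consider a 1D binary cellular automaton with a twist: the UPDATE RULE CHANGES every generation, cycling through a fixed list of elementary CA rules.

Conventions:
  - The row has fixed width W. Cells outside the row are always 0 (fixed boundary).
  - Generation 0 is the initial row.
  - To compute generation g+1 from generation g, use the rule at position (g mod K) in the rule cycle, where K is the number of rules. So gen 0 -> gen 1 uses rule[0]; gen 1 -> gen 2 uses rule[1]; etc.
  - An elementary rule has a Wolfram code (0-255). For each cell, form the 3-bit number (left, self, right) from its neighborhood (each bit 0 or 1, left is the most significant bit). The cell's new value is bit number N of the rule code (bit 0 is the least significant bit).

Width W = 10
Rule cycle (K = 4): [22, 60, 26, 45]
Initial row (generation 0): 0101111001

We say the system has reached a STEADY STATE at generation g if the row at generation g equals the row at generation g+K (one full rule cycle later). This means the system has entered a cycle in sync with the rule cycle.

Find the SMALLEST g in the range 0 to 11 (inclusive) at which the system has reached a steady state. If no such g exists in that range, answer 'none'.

Answer: none

Derivation:
Gen 0: 0101111001
Gen 1 (rule 22): 1100000111
Gen 2 (rule 60): 1010000100
Gen 3 (rule 26): 0001001010
Gen 4 (rule 45): 1101001110
Gen 5 (rule 22): 0001110001
Gen 6 (rule 60): 0001001001
Gen 7 (rule 26): 0010110110
Gen 8 (rule 45): 1011101100
Gen 9 (rule 22): 1000000010
Gen 10 (rule 60): 1100000011
Gen 11 (rule 26): 1010000110
Gen 12 (rule 45): 1110110100
Gen 13 (rule 22): 0000000110
Gen 14 (rule 60): 0000000101
Gen 15 (rule 26): 0000001000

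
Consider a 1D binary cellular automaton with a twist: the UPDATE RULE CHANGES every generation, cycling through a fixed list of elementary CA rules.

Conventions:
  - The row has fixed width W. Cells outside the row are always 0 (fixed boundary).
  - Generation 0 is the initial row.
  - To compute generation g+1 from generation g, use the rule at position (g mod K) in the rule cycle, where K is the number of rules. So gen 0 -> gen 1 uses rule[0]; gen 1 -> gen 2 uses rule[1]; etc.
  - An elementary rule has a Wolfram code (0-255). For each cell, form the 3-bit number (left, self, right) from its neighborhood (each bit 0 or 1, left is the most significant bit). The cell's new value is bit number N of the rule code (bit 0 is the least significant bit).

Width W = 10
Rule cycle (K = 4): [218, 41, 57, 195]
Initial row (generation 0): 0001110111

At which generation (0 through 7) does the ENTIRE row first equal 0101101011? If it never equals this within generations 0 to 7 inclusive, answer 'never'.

Answer: 3

Derivation:
Gen 0: 0001110111
Gen 1 (rule 218): 0011110111
Gen 2 (rule 41): 1010001100
Gen 3 (rule 57): 0101101011
Gen 4 (rule 195): 1000100001
Gen 5 (rule 218): 0101010010
Gen 6 (rule 41): 0010100000
Gen 7 (rule 57): 1001011111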